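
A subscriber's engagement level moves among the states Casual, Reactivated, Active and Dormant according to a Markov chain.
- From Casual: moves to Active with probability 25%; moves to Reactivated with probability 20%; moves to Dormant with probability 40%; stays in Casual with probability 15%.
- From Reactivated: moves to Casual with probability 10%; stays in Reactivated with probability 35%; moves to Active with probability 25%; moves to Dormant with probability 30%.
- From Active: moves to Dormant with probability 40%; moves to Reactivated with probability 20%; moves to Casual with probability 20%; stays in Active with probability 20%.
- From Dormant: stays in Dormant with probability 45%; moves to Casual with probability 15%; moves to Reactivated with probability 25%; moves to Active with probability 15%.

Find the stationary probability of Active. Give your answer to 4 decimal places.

0.2006

Let the stationary distribution be π with π = πP and π_1 + π_2 + π_3 + π_4 = 1.
π_1 = 0.15·π_1 + 0.1·π_2 + 0.2·π_3 + 0.15·π_4
π_2 = 0.2·π_1 + 0.35·π_2 + 0.2·π_3 + 0.25·π_4
π_3 = 0.25·π_1 + 0.25·π_2 + 0.2·π_3 + 0.15·π_4
Solving with the normalization constraint gives π = (0.1471, 0.2585, 0.2006, 0.3938).
So the stationary probability of Active is 0.2006.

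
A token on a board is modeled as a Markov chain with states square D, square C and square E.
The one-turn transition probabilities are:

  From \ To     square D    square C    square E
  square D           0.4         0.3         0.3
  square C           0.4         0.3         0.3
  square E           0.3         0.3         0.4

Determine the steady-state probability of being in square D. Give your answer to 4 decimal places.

Let the stationary distribution be π with π = πP and π_1 + π_2 + π_3 = 1.
π_1 = 0.4·π_1 + 0.4·π_2 + 0.3·π_3
π_2 = 0.3·π_1 + 0.3·π_2 + 0.3·π_3
Solving with the normalization constraint gives π = (0.3667, 0.3000, 0.3333).
So the stationary probability of square D is 0.3667.

0.3667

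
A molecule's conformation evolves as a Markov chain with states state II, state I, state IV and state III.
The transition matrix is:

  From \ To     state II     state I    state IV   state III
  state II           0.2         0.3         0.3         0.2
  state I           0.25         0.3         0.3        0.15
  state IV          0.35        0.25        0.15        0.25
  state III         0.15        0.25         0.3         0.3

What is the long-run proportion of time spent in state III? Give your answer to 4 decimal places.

Let the stationary distribution be π with π = πP and π_1 + π_2 + π_3 + π_4 = 1.
π_1 = 0.2·π_1 + 0.25·π_2 + 0.35·π_3 + 0.15·π_4
π_2 = 0.3·π_1 + 0.3·π_2 + 0.25·π_3 + 0.25·π_4
π_3 = 0.3·π_1 + 0.3·π_2 + 0.15·π_3 + 0.3·π_4
Solving with the normalization constraint gives π = (0.2419, 0.2759, 0.2609, 0.2214).
So the stationary probability of state III is 0.2214.

0.2214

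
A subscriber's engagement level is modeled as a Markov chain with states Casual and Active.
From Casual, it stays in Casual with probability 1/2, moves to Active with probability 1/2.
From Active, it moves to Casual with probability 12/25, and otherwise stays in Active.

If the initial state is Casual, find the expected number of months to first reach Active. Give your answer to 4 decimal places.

2.0000

Let t(s) be the expected number of months to first reach Active from state s, with t(Active) = 0. Conditioning on the first month:
t(Casual) = 1 + 0.5·t(Casual)
Solving: t(Casual) = 2.0000.
Expected months from Casual to Active: 2.0000.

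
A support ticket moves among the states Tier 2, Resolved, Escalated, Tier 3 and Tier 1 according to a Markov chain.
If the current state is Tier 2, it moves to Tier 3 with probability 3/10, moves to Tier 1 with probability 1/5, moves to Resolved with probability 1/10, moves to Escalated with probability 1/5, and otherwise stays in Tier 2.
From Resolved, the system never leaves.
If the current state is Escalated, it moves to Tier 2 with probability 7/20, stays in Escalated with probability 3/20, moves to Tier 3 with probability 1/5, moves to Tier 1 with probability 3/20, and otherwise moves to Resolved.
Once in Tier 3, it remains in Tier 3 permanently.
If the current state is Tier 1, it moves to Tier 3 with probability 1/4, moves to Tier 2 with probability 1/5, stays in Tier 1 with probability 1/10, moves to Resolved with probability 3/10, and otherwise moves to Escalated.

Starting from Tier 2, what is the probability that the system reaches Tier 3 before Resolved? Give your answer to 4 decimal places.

0.6550

Let h(s) be the probability of absorption at Tier 3 starting from transient state s. Then h(Tier 3) = 1 and h(Resolved) = 0. By first-step analysis:
h(Tier 2) = 0.2·h(Tier 2) + 0.1·0 + 0.2·h(Escalated) + 0.3·1 + 0.2·h(Tier 1)
h(Escalated) = 0.35·h(Tier 2) + 0.15·0 + 0.15·h(Escalated) + 0.2·1 + 0.15·h(Tier 1)
h(Tier 1) = 0.2·h(Tier 2) + 0.3·0 + 0.15·h(Escalated) + 0.25·1 + 0.1·h(Tier 1)
Solving: h(Tier 2) = 0.6550, h(Escalated) = 0.5973, h(Tier 1) = 0.5229.
Starting from Tier 2, the probability is 0.6550.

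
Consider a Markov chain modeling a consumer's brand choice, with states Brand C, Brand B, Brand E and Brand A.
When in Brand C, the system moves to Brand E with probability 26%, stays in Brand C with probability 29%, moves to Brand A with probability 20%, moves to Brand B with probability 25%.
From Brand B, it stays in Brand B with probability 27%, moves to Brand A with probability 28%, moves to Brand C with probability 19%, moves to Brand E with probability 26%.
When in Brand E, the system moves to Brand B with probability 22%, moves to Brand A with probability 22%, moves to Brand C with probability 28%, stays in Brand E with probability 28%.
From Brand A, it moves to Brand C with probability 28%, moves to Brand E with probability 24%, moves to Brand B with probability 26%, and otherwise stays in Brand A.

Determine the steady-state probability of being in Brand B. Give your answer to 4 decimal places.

0.2495

Let the stationary distribution be π with π = πP and π_1 + π_2 + π_3 + π_4 = 1.
π_1 = 0.29·π_1 + 0.19·π_2 + 0.28·π_3 + 0.28·π_4
π_2 = 0.25·π_1 + 0.27·π_2 + 0.22·π_3 + 0.26·π_4
π_3 = 0.26·π_1 + 0.26·π_2 + 0.28·π_3 + 0.24·π_4
Solving with the normalization constraint gives π = (0.2601, 0.2495, 0.2606, 0.2298).
So the stationary probability of Brand B is 0.2495.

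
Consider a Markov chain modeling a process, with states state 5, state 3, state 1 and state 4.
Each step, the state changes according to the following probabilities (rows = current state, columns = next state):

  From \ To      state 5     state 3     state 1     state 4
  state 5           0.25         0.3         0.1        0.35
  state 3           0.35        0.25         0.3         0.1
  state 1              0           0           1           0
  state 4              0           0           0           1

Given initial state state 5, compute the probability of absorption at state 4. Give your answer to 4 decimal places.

Let h(s) be the probability of absorption at state 4 starting from transient state s. Then h(state 4) = 1 and h(state 1) = 0. By first-step analysis:
h(state 5) = 0.25·h(state 5) + 0.3·h(state 3) + 0.1·0 + 0.35·1
h(state 3) = 0.35·h(state 5) + 0.25·h(state 3) + 0.3·0 + 0.1·1
Solving: h(state 5) = 0.6393, h(state 3) = 0.4317.
Starting from state 5, the probability is 0.6393.

0.6393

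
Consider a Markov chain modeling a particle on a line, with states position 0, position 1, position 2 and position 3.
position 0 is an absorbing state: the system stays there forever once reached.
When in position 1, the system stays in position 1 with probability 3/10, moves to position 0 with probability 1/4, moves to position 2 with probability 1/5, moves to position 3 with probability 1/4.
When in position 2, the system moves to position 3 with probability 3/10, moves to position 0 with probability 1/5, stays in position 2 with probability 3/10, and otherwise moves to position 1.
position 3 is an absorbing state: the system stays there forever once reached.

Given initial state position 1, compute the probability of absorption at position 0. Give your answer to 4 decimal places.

0.4778

Let h(s) be the probability of absorption at position 0 starting from transient state s. Then h(position 0) = 1 and h(position 3) = 0. By first-step analysis:
h(position 1) = 0.25·1 + 0.3·h(position 1) + 0.2·h(position 2) + 0.25·0
h(position 2) = 0.2·1 + 0.2·h(position 1) + 0.3·h(position 2) + 0.3·0
Solving: h(position 1) = 0.4778, h(position 2) = 0.4222.
Starting from position 1, the probability is 0.4778.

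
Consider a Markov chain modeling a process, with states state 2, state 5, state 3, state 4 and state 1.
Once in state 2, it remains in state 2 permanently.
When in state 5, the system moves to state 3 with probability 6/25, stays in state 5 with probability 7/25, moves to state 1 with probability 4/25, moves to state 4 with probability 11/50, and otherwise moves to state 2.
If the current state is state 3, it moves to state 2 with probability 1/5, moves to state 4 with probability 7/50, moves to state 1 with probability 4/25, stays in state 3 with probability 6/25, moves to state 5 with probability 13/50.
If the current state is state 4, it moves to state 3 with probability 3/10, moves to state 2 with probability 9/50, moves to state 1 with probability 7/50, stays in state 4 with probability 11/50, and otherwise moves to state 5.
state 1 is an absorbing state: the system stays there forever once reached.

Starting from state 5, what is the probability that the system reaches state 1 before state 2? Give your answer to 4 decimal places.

0.5249

Let h(s) be the probability of absorption at state 1 starting from transient state s. Then h(state 1) = 1 and h(state 2) = 0. By first-step analysis:
h(state 5) = 0.1·0 + 0.28·h(state 5) + 0.24·h(state 3) + 0.22·h(state 4) + 0.16·1
h(state 3) = 0.2·0 + 0.26·h(state 5) + 0.24·h(state 3) + 0.14·h(state 4) + 0.16·1
h(state 4) = 0.18·0 + 0.16·h(state 5) + 0.3·h(state 3) + 0.22·h(state 4) + 0.14·1
Solving: h(state 5) = 0.5249, h(state 3) = 0.4768, h(state 4) = 0.4705.
Starting from state 5, the probability is 0.5249.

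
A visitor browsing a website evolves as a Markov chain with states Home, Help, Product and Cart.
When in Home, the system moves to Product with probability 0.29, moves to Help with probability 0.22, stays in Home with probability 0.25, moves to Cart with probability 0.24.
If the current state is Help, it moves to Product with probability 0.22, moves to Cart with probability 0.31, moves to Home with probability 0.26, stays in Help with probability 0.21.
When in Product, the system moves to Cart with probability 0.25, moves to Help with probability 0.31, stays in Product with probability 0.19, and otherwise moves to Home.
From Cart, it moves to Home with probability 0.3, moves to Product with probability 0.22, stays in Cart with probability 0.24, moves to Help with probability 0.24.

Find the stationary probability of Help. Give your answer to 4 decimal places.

Let the stationary distribution be π with π = πP and π_1 + π_2 + π_3 + π_4 = 1.
π_1 = 0.25·π_1 + 0.26·π_2 + 0.25·π_3 + 0.3·π_4
π_2 = 0.22·π_1 + 0.21·π_2 + 0.31·π_3 + 0.24·π_4
π_3 = 0.29·π_1 + 0.22·π_2 + 0.19·π_3 + 0.22·π_4
Solving with the normalization constraint gives π = (0.2654, 0.2436, 0.2316, 0.2594).
So the stationary probability of Help is 0.2436.

0.2436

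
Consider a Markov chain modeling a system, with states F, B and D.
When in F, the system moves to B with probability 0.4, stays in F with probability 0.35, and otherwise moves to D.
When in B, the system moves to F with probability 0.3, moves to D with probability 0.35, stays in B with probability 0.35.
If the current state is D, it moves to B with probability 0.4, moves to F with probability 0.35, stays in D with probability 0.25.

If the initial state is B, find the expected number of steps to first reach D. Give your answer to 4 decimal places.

Let t(s) be the expected number of steps to first reach D from state s, with t(D) = 0. Conditioning on the first step:
t(F) = 1 + 0.35·t(F) + 0.4·t(B)
t(B) = 1 + 0.3·t(F) + 0.35·t(B)
Solving: t(F) = 3.4711, t(B) = 3.1405.
Expected steps from B to D: 3.1405.

3.1405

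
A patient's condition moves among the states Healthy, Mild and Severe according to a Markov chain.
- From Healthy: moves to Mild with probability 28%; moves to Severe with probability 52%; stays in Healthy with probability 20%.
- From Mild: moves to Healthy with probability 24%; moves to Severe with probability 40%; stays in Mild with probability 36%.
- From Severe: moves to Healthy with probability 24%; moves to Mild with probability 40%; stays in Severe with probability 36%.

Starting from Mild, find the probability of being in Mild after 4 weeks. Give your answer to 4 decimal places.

Propagate the distribution vector 4 weeks from Mild.
After 0 weeks: (0.0000, 1.0000, 0.0000)
After 1 week: (0.2400, 0.3600, 0.4000)
After 2 weeks: (0.2304, 0.3568, 0.4128)
After 3 weeks: (0.2308, 0.3581, 0.4111)
After 4 weeks: (0.2308, 0.3580, 0.4112)
P(in Mild after 4 weeks) = 0.3580

0.3580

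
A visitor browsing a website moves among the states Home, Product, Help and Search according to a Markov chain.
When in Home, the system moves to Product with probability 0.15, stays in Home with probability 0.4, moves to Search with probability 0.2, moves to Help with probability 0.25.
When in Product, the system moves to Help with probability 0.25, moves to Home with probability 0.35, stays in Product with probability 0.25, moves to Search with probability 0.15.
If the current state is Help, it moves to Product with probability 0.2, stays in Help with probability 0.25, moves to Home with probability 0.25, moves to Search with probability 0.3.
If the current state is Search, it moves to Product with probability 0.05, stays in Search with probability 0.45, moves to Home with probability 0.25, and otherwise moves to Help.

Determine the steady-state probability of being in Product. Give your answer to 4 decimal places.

0.1483

Let the stationary distribution be π with π = πP and π_1 + π_2 + π_3 + π_4 = 1.
π_1 = 0.4·π_1 + 0.35·π_2 + 0.25·π_3 + 0.25·π_4
π_2 = 0.15·π_1 + 0.25·π_2 + 0.2·π_3 + 0.05·π_4
π_3 = 0.25·π_1 + 0.25·π_2 + 0.25·π_3 + 0.25·π_4
Solving with the normalization constraint gives π = (0.3116, 0.1483, 0.2500, 0.2901).
So the stationary probability of Product is 0.1483.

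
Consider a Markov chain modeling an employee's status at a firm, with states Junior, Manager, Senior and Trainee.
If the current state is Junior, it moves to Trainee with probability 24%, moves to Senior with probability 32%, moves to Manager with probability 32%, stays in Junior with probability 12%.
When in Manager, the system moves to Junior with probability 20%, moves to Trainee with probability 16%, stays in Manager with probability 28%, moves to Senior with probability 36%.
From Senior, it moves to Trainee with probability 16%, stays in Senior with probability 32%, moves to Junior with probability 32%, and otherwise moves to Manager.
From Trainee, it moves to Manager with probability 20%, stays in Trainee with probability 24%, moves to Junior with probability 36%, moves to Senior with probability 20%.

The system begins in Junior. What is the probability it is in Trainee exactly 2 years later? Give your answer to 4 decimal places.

0.1888

Propagate the distribution vector 2 years from Junior.
After 0 years: (1.0000, 0.0000, 0.0000, 0.0000)
After 1 year: (0.1200, 0.3200, 0.3200, 0.2400)
After 2 years: (0.2672, 0.2400, 0.3040, 0.1888)
P(in Trainee after 2 years) = 0.1888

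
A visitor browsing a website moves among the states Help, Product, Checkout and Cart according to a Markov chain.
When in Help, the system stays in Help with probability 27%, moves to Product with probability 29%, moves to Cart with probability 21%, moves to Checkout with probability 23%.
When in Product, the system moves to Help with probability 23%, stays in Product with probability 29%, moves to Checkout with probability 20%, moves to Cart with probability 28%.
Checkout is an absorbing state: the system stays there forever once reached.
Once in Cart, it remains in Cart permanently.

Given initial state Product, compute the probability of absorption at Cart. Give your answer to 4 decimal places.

Let h(s) be the probability of absorption at Cart starting from transient state s. Then h(Cart) = 1 and h(Checkout) = 0. By first-step analysis:
h(Help) = 0.27·h(Help) + 0.29·h(Product) + 0.23·0 + 0.21·1
h(Product) = 0.23·h(Help) + 0.29·h(Product) + 0.2·0 + 0.28·1
Solving: h(Help) = 0.5100, h(Product) = 0.5596.
Starting from Product, the probability is 0.5596.

0.5596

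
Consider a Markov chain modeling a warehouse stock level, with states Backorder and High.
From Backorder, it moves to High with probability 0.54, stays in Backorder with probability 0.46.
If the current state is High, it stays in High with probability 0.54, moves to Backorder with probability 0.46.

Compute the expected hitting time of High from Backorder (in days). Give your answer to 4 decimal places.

1.8519

Let t(s) be the expected number of days to first reach High from state s, with t(High) = 0. Conditioning on the first day:
t(Backorder) = 1 + 0.46·t(Backorder)
Solving: t(Backorder) = 1.8519.
Expected days from Backorder to High: 1.8519.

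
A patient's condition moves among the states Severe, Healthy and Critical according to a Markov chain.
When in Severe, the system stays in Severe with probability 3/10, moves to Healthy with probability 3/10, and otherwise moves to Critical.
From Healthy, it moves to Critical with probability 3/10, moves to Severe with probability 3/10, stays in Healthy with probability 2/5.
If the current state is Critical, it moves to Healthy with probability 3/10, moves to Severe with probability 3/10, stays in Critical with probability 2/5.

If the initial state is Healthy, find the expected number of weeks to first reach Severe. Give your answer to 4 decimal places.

3.3333

Let t(s) be the expected number of weeks to first reach Severe from state s, with t(Severe) = 0. Conditioning on the first week:
t(Healthy) = 1 + 0.4·t(Healthy) + 0.3·t(Critical)
t(Critical) = 1 + 0.3·t(Healthy) + 0.4·t(Critical)
Solving: t(Healthy) = 3.3333, t(Critical) = 3.3333.
Expected weeks from Healthy to Severe: 3.3333.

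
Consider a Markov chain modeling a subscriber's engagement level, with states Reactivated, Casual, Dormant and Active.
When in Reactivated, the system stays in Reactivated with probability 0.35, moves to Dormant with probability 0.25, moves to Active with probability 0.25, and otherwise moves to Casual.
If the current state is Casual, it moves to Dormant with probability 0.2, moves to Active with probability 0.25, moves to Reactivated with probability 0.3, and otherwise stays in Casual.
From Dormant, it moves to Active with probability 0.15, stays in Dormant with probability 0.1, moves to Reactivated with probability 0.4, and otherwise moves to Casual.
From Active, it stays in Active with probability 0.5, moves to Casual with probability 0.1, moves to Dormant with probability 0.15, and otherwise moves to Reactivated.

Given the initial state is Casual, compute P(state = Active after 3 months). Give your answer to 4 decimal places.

Propagate the distribution vector 3 months from Casual.
After 0 months: (0.0000, 1.0000, 0.0000, 0.0000)
After 1 month: (0.3000, 0.2500, 0.2000, 0.2500)
After 2 months: (0.3225, 0.2025, 0.1825, 0.2925)
After 3 months: (0.3198, 0.1921, 0.1833, 0.3049)
P(in Active after 3 months) = 0.3049

0.3049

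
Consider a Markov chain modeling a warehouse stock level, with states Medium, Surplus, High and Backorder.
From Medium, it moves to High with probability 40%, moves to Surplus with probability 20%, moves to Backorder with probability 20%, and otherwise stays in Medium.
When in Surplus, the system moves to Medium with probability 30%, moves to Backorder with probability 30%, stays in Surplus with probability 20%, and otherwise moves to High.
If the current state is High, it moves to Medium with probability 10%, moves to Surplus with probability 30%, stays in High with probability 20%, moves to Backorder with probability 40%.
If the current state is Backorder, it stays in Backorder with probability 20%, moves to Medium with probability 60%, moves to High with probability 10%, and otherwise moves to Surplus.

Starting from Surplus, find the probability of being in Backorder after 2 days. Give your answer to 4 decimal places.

0.2600

Propagate the distribution vector 2 days from Surplus.
After 0 days: (0.0000, 1.0000, 0.0000, 0.0000)
After 1 day: (0.3000, 0.2000, 0.2000, 0.3000)
After 2 days: (0.3200, 0.1900, 0.2300, 0.2600)
P(in Backorder after 2 days) = 0.2600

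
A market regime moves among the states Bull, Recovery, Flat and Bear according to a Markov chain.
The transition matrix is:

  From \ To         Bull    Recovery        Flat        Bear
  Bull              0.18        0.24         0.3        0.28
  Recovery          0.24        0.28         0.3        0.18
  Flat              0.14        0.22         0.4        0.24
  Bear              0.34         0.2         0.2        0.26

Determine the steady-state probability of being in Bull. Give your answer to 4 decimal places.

0.2201

Let the stationary distribution be π with π = πP and π_1 + π_2 + π_3 + π_4 = 1.
π_1 = 0.18·π_1 + 0.24·π_2 + 0.14·π_3 + 0.34·π_4
π_2 = 0.24·π_1 + 0.28·π_2 + 0.22·π_3 + 0.2·π_4
π_3 = 0.3·π_1 + 0.3·π_2 + 0.4·π_3 + 0.2·π_4
Solving with the normalization constraint gives π = (0.2201, 0.2336, 0.3067, 0.2396).
So the stationary probability of Bull is 0.2201.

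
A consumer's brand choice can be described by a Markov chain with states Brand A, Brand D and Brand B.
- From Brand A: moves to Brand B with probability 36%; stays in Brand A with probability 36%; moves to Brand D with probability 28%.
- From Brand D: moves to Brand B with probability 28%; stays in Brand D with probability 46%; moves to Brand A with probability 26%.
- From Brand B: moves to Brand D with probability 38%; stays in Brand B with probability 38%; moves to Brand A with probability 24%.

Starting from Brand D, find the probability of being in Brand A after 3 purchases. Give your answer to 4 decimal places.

Propagate the distribution vector 3 purchases from Brand D.
After 0 purchases: (0.0000, 1.0000, 0.0000)
After 1 purchase: (0.2600, 0.4600, 0.2800)
After 2 purchases: (0.2804, 0.3908, 0.3288)
After 3 purchases: (0.2815, 0.3832, 0.3353)
P(in Brand A after 3 purchases) = 0.2815

0.2815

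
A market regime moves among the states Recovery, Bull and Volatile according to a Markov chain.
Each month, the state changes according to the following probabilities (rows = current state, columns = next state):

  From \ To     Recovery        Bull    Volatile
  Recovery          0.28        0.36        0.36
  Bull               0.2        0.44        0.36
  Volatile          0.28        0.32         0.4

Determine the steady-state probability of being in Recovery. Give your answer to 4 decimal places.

Let the stationary distribution be π with π = πP and π_1 + π_2 + π_3 = 1.
π_1 = 0.28·π_1 + 0.2·π_2 + 0.28·π_3
π_2 = 0.36·π_1 + 0.44·π_2 + 0.32·π_3
Solving with the normalization constraint gives π = (0.2500, 0.3750, 0.3750).
So the stationary probability of Recovery is 0.2500.

0.2500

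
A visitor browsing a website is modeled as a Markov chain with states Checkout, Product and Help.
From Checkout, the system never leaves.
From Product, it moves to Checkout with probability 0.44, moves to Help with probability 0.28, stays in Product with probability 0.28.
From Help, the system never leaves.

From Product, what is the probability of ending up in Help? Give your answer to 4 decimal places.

Let h(s) be the probability of absorption at Help starting from transient state s. Then h(Help) = 1 and h(Checkout) = 0. By first-step analysis:
h(Product) = 0.44·0 + 0.28·h(Product) + 0.28·1
Solving: h(Product) = 0.3889.
Starting from Product, the probability is 0.3889.

0.3889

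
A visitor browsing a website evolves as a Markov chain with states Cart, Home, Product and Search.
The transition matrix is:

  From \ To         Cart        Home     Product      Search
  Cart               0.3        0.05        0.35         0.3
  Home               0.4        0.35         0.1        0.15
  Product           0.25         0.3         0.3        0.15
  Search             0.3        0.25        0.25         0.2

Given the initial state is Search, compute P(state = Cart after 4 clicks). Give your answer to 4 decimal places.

Propagate the distribution vector 4 clicks from Search.
After 0 clicks: (0.0000, 0.0000, 0.0000, 1.0000)
After 1 click: (0.3000, 0.2500, 0.2500, 0.2000)
After 2 clicks: (0.3125, 0.2275, 0.2550, 0.2050)
After 3 clicks: (0.3100, 0.2230, 0.2599, 0.2071)
After 4 clicks: (0.3093, 0.2233, 0.2605, 0.2069)
P(in Cart after 4 clicks) = 0.3093

0.3093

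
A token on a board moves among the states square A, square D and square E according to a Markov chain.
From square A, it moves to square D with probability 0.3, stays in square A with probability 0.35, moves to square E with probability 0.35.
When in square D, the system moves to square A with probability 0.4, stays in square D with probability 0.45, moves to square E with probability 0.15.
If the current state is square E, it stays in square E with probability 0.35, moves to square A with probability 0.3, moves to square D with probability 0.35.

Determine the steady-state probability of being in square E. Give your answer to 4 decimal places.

0.2762

Let the stationary distribution be π with π = πP and π_1 + π_2 + π_3 = 1.
π_1 = 0.35·π_1 + 0.4·π_2 + 0.3·π_3
π_2 = 0.3·π_1 + 0.45·π_2 + 0.35·π_3
Solving with the normalization constraint gives π = (0.3547, 0.3692, 0.2762).
So the stationary probability of square E is 0.2762.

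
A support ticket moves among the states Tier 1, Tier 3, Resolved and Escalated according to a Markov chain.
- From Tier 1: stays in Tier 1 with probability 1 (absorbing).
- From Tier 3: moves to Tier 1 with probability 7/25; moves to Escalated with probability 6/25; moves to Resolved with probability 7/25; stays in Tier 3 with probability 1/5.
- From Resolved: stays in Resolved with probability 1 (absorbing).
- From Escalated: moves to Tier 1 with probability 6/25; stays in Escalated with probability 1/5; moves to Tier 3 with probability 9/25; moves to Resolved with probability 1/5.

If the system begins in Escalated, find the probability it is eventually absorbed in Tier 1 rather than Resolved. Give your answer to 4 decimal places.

Let h(s) be the probability of absorption at Tier 1 starting from transient state s. Then h(Tier 1) = 1 and h(Resolved) = 0. By first-step analysis:
h(Tier 3) = 0.28·1 + 0.2·h(Tier 3) + 0.28·0 + 0.24·h(Escalated)
h(Escalated) = 0.24·1 + 0.36·h(Tier 3) + 0.2·0 + 0.2·h(Escalated)
Solving: h(Tier 3) = 0.5087, h(Escalated) = 0.5289.
Starting from Escalated, the probability is 0.5289.

0.5289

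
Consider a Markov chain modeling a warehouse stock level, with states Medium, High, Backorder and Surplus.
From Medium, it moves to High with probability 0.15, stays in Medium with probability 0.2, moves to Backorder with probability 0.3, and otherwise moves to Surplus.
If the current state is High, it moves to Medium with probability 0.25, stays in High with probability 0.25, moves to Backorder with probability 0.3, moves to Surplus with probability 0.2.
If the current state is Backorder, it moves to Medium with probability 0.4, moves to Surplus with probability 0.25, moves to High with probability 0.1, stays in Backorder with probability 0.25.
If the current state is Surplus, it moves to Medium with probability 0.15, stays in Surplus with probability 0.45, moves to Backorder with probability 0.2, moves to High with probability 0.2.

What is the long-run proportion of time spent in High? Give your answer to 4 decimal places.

0.1710

Let the stationary distribution be π with π = πP and π_1 + π_2 + π_3 + π_4 = 1.
π_1 = 0.2·π_1 + 0.25·π_2 + 0.4·π_3 + 0.15·π_4
π_2 = 0.15·π_1 + 0.25·π_2 + 0.1·π_3 + 0.2·π_4
π_3 = 0.3·π_1 + 0.3·π_2 + 0.25·π_3 + 0.2·π_4
Solving with the normalization constraint gives π = (0.2428, 0.1710, 0.2541, 0.3322).
So the stationary probability of High is 0.1710.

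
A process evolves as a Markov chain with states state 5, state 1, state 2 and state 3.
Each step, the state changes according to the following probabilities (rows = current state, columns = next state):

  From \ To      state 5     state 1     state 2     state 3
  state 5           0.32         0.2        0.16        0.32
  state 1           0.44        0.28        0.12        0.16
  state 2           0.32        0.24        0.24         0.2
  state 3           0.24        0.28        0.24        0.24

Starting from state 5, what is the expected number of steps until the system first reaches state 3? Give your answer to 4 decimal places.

3.7825

Let t(s) be the expected number of steps to first reach state 3 from state s, with t(state 3) = 0. Conditioning on the first step:
t(state 5) = 1 + 0.32·t(state 5) + 0.2·t(state 1) + 0.16·t(state 2)
t(state 1) = 1 + 0.44·t(state 5) + 0.28·t(state 1) + 0.12·t(state 2)
t(state 2) = 1 + 0.32·t(state 5) + 0.24·t(state 1) + 0.24·t(state 2)
Solving: t(state 5) = 3.7825, t(state 1) = 4.4176, t(state 2) = 4.3035.
Expected steps from state 5 to state 3: 3.7825.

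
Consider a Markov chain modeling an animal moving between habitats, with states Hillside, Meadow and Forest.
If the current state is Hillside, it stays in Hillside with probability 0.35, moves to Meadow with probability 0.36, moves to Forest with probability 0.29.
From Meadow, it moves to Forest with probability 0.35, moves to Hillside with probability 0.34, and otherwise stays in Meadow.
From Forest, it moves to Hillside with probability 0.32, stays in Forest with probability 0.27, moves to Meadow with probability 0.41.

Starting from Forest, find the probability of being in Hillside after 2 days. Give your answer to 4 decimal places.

Sum over the intermediate state after 1 day:
P = P(Forest→Hillside)·P(Hillside→Hillside) + P(Forest→Meadow)·P(Meadow→Hillside) + P(Forest→Forest)·P(Forest→Hillside)
  = 0.32×0.35 + 0.41×0.34 + 0.27×0.32
  = 0.1120 + 0.1394 + 0.0864 = 0.3378

0.3378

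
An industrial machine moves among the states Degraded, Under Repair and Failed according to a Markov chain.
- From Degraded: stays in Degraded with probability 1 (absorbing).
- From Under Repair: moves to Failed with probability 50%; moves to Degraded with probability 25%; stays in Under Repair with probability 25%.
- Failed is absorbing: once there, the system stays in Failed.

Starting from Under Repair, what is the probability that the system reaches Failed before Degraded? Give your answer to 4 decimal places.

Let h(s) be the probability of absorption at Failed starting from transient state s. Then h(Failed) = 1 and h(Degraded) = 0. By first-step analysis:
h(Under Repair) = 0.25·0 + 0.25·h(Under Repair) + 0.5·1
Solving: h(Under Repair) = 0.6667.
Starting from Under Repair, the probability is 0.6667.

0.6667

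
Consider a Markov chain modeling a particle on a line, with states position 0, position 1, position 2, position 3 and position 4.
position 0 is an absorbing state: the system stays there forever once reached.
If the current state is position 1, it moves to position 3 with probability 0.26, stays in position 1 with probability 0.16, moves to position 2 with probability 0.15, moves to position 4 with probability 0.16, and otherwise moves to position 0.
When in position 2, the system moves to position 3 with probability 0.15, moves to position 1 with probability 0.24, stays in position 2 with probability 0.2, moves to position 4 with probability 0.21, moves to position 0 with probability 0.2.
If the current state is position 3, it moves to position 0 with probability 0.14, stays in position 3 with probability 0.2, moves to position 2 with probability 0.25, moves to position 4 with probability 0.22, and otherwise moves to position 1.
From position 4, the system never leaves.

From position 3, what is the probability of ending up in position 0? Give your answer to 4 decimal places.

Let h(s) be the probability of absorption at position 0 starting from transient state s. Then h(position 0) = 1 and h(position 4) = 0. By first-step analysis:
h(position 1) = 0.27·1 + 0.16·h(position 1) + 0.15·h(position 2) + 0.26·h(position 3) + 0.16·0
h(position 2) = 0.2·1 + 0.24·h(position 1) + 0.2·h(position 2) + 0.15·h(position 3) + 0.21·0
h(position 3) = 0.14·1 + 0.19·h(position 1) + 0.25·h(position 2) + 0.2·h(position 3) + 0.22·0
Solving: h(position 1) = 0.5550, h(position 2) = 0.5035, h(position 3) = 0.4642.
Starting from position 3, the probability is 0.4642.

0.4642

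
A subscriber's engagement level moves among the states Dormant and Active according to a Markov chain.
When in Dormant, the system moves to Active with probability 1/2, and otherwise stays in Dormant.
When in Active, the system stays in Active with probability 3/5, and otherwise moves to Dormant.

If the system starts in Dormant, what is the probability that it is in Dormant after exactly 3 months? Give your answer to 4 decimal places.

Propagate the distribution vector 3 months from Dormant.
After 0 months: (1.0000, 0.0000)
After 1 month: (0.5000, 0.5000)
After 2 months: (0.4500, 0.5500)
After 3 months: (0.4450, 0.5550)
P(in Dormant after 3 months) = 0.4450

0.4450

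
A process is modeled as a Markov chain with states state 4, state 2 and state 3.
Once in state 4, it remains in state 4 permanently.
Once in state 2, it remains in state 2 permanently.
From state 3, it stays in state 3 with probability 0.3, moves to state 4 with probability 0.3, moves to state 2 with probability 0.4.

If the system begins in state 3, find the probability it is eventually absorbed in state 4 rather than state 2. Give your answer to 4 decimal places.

0.4286

Let h(s) be the probability of absorption at state 4 starting from transient state s. Then h(state 4) = 1 and h(state 2) = 0. By first-step analysis:
h(state 3) = 0.3·1 + 0.4·0 + 0.3·h(state 3)
Solving: h(state 3) = 0.4286.
Starting from state 3, the probability is 0.4286.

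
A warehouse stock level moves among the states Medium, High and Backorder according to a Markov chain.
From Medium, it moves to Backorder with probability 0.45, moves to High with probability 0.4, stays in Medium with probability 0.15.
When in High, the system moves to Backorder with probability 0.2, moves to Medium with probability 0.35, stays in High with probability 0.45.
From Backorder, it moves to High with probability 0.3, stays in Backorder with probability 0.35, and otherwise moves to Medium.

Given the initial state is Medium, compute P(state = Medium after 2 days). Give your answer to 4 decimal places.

0.3200

Sum over the intermediate state after 1 day:
P = P(Medium→Medium)·P(Medium→Medium) + P(Medium→High)·P(High→Medium) + P(Medium→Backorder)·P(Backorder→Medium)
  = 0.15×0.15 + 0.4×0.35 + 0.45×0.35
  = 0.0225 + 0.1400 + 0.1575 = 0.3200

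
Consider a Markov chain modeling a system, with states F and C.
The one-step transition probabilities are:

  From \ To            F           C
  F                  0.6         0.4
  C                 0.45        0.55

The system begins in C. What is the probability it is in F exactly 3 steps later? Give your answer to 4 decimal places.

Propagate the distribution vector 3 steps from C.
After 0 steps: (0.0000, 1.0000)
After 1 step: (0.4500, 0.5500)
After 2 steps: (0.5175, 0.4825)
After 3 steps: (0.5276, 0.4724)
P(in F after 3 steps) = 0.5276

0.5276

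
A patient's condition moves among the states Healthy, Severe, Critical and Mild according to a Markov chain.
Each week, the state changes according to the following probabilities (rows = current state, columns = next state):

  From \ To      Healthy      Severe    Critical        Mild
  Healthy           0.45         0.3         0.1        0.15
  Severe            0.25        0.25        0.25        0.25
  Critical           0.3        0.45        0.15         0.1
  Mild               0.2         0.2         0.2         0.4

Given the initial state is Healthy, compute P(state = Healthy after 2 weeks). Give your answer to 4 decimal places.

Propagate the distribution vector 2 weeks from Healthy.
After 0 weeks: (1.0000, 0.0000, 0.0000, 0.0000)
After 1 week: (0.4500, 0.3000, 0.1000, 0.1500)
After 2 weeks: (0.3375, 0.2850, 0.1650, 0.2125)
P(in Healthy after 2 weeks) = 0.3375

0.3375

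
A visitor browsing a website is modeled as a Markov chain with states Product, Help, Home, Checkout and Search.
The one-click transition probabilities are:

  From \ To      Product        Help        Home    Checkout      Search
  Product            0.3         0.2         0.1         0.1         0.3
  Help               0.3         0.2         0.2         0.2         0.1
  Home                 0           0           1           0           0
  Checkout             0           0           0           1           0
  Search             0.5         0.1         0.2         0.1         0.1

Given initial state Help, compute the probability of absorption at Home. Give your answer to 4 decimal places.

Let h(s) be the probability of absorption at Home starting from transient state s. Then h(Home) = 1 and h(Checkout) = 0. By first-step analysis:
h(Product) = 0.3·h(Product) + 0.2·h(Help) + 0.1·1 + 0.1·0 + 0.3·h(Search)
h(Help) = 0.3·h(Product) + 0.2·h(Help) + 0.2·1 + 0.2·0 + 0.1·h(Search)
h(Search) = 0.5·h(Product) + 0.1·h(Help) + 0.2·1 + 0.1·0 + 0.1·h(Search)
Solving: h(Product) = 0.5428, h(Help) = 0.5263, h(Search) = 0.5822.
Starting from Help, the probability is 0.5263.

0.5263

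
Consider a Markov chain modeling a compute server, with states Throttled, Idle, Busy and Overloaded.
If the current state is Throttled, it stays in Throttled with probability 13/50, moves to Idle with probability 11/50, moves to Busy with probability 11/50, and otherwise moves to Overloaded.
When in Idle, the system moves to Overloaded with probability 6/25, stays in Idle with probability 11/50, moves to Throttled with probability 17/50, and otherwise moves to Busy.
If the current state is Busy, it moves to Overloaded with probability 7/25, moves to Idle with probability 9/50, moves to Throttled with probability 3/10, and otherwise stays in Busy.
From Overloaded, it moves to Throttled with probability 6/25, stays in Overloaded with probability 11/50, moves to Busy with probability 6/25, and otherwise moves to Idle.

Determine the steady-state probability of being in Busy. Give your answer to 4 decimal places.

0.2251

Let the stationary distribution be π with π = πP and π_1 + π_2 + π_3 + π_4 = 1.
π_1 = 0.26·π_1 + 0.34·π_2 + 0.3·π_3 + 0.24·π_4
π_2 = 0.22·π_1 + 0.22·π_2 + 0.18·π_3 + 0.3·π_4
π_3 = 0.22·π_1 + 0.2·π_2 + 0.24·π_3 + 0.24·π_4
Solving with the normalization constraint gives π = (0.2823, 0.2319, 0.2251, 0.2607).
So the stationary probability of Busy is 0.2251.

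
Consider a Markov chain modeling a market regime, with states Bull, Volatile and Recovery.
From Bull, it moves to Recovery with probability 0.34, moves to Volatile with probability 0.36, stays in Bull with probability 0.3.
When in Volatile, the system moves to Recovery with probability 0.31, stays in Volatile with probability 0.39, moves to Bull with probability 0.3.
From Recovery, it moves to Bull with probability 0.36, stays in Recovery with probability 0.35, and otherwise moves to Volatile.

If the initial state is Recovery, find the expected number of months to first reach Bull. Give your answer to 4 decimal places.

Let t(s) be the expected number of months to first reach Bull from state s, with t(Bull) = 0. Conditioning on the first month:
t(Volatile) = 1 + 0.39·t(Volatile) + 0.31·t(Recovery)
t(Recovery) = 1 + 0.29·t(Volatile) + 0.35·t(Recovery)
Solving: t(Volatile) = 3.1311, t(Recovery) = 2.9354.
Expected months from Recovery to Bull: 2.9354.

2.9354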